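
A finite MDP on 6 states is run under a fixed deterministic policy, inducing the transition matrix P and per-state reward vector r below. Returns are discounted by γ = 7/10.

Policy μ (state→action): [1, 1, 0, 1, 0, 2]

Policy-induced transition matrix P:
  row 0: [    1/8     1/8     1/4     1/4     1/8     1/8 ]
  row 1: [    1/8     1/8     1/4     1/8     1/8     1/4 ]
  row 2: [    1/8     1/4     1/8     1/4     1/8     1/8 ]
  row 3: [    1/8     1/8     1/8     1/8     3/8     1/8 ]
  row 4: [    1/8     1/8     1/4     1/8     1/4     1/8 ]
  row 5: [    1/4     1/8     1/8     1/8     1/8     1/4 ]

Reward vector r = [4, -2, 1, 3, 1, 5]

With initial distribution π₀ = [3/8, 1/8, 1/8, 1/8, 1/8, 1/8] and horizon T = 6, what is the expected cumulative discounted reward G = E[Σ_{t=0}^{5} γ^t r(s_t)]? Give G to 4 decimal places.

G = 6.3515

t=0: π = [0.3750, 0.1250, 0.1250, 0.1250, 0.1250, 0.1250], E[r] = 2.5000, γ^t·E[r] = 2.500000, running G = 2.500000
t=1: π = [0.1406, 0.1406, 0.2031, 0.1875, 0.1719, 0.1563], E[r] = 2.0000, γ^t·E[r] = 1.400000, running G = 3.900000
t=2: π = [0.1445, 0.1504, 0.1816, 0.1680, 0.1934, 0.1621], E[r] = 1.9668, γ^t·E[r] = 0.963730, running G = 4.863730
t=3: π = [0.1453, 0.1477, 0.1860, 0.1658, 0.1912, 0.1641], E[r] = 1.9805, γ^t·E[r] = 0.679301, running G = 5.543031
t=4: π = [0.1455, 0.1483, 0.1855, 0.1664, 0.1903, 0.1640], E[r] = 1.9805, γ^t·E[r] = 0.475511, running G = 6.018542
t=5: π = [0.1455, 0.1482, 0.1855, 0.1664, 0.1904, 0.1640], E[r] = 1.9808, γ^t·E[r] = 0.332911, running G = 6.351453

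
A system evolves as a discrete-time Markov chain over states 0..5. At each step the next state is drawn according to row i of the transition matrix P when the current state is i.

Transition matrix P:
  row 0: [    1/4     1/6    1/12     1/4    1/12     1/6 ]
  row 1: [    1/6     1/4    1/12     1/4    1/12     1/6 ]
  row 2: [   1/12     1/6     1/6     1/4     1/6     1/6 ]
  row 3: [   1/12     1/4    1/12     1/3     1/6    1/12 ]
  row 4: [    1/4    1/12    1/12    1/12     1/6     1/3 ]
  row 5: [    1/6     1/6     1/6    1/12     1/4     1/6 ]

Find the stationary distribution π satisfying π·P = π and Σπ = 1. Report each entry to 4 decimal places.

π = [0.1665, 0.1874, 0.1067, 0.2135, 0.1517, 0.1742]

Balance equations π_j = Σ_i π_i·P[i][j]:
  π_0 = 1/4·π_0 + 1/6·π_1 + 1/12·π_2 + 1/12·π_3 + 1/4·π_4 + 1/6·π_5
  π_1 = 1/6·π_0 + 1/4·π_1 + 1/6·π_2 + 1/4·π_3 + 1/12·π_4 + 1/6·π_5
  π_2 = 1/12·π_0 + 1/12·π_1 + 1/6·π_2 + 1/12·π_3 + 1/12·π_4 + 1/6·π_5
  π_3 = 1/4·π_0 + 1/4·π_1 + 1/4·π_2 + 1/3·π_3 + 1/12·π_4 + 1/12·π_5
  π_4 = 1/12·π_0 + 1/12·π_1 + 1/6·π_2 + 1/6·π_3 + 1/6·π_4 + 1/4·π_5
  normalize: π_0 + π_1 + π_2 + π_3 + π_4 + π_5 = 1
Solving the linear system gives exactly π = [163/979, 367/1958, 19/178, 19/89, 27/178, 31/178].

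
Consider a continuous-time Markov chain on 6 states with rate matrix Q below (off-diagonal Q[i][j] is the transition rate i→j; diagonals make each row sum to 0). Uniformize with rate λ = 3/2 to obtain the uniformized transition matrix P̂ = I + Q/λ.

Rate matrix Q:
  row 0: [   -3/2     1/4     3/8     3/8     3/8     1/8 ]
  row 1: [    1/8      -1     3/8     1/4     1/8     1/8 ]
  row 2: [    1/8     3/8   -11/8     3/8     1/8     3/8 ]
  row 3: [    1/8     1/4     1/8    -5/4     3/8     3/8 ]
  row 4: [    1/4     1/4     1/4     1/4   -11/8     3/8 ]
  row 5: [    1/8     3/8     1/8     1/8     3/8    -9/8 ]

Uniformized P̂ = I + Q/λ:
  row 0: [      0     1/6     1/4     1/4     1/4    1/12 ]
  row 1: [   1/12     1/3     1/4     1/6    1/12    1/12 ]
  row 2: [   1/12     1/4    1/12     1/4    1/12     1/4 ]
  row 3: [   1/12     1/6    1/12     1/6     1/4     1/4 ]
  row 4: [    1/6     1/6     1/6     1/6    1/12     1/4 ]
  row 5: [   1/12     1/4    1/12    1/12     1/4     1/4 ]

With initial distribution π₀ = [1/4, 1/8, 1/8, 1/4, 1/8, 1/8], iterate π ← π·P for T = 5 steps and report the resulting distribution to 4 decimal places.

t=0: π = [0.2500, 0.1250, 0.1250, 0.2500, 0.1250, 0.1250]
t=1: π = [0.0729, 0.2083, 0.1563, 0.1875, 0.1875, 0.1875]
t=2: π = [0.0929, 0.2300, 0.1458, 0.1701, 0.1580, 0.2031]
t=3: π = [0.0888, 0.2341, 0.1503, 0.1696, 0.1610, 0.1962]
t=4: π = [0.0894, 0.2346, 0.1506, 0.1702, 0.1591, 0.1962]
t=5: π = [0.0891, 0.2347, 0.1506, 0.1703, 0.1593, 0.1960]

π = [0.0891, 0.2347, 0.1506, 0.1703, 0.1593, 0.1960]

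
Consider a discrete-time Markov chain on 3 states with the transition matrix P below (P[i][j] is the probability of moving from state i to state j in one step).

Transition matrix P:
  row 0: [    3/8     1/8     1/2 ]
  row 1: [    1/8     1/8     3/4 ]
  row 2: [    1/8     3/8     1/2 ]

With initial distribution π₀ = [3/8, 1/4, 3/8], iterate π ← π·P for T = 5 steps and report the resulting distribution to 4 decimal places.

π = [0.1669, 0.2665, 0.5667]

t=0: π = [0.3750, 0.2500, 0.3750]
t=1: π = [0.2188, 0.2188, 0.5625]
t=2: π = [0.1797, 0.2656, 0.5547]
t=3: π = [0.1699, 0.2637, 0.5664]
t=4: π = [0.1675, 0.2666, 0.5659]
t=5: π = [0.1669, 0.2665, 0.5667]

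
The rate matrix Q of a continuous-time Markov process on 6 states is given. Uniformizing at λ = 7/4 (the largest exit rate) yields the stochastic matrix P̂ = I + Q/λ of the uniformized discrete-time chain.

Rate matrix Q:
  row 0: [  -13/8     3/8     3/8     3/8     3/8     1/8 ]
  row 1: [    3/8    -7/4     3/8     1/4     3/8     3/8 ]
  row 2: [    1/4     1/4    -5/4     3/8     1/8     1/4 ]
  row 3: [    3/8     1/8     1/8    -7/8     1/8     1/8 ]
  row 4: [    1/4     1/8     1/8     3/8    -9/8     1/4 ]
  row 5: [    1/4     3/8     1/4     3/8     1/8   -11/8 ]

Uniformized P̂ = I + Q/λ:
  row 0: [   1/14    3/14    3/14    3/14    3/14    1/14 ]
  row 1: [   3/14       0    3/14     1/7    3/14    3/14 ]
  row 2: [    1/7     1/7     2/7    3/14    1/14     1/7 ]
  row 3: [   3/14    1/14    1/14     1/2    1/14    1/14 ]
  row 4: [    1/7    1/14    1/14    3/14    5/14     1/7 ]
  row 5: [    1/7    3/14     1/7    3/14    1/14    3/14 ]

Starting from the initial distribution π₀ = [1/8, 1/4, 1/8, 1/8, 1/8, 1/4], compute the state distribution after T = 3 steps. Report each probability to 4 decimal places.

π = [0.1598, 0.1157, 0.1547, 0.2834, 0.1559, 0.1305]

t=0: π = [0.1250, 0.2500, 0.1250, 0.1250, 0.1250, 0.2500]
t=1: π = [0.1607, 0.1161, 0.1696, 0.2321, 0.1607, 0.1607]
t=2: π = [0.1563, 0.1212, 0.1588, 0.2723, 0.1569, 0.1346]
t=3: π = [0.1598, 0.1157, 0.1547, 0.2834, 0.1559, 0.1305]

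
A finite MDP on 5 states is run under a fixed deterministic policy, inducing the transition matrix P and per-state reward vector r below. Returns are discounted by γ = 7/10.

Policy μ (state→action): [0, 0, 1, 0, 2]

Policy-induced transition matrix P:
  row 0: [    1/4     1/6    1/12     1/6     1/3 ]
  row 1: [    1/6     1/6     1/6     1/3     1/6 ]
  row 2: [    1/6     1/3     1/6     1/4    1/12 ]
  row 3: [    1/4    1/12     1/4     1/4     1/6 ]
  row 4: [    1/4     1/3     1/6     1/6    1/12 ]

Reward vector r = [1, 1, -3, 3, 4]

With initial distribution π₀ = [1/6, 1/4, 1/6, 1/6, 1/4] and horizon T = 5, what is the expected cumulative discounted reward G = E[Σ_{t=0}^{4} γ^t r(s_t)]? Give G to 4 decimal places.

G = 3.7353

t=0: π = [0.1667, 0.2500, 0.1667, 0.1667, 0.2500], E[r] = 1.4167, γ^t·E[r] = 1.416667, running G = 1.416667
t=1: π = [0.2153, 0.2222, 0.1667, 0.2361, 0.1597], E[r] = 1.2847, γ^t·E[r] = 0.899306, running G = 2.315972
t=2: π = [0.2176, 0.2014, 0.1684, 0.2373, 0.1753], E[r] = 1.3270, γ^t·E[r] = 0.650214, running G = 2.966186
t=3: π = [0.2192, 0.2042, 0.1683, 0.2340, 0.1743], E[r] = 1.3177, γ^t·E[r] = 0.451974, running G = 3.418160
t=4: π = [0.2190, 0.2043, 0.1679, 0.2342, 0.1746], E[r] = 1.3208, γ^t·E[r] = 0.317119, running G = 3.735279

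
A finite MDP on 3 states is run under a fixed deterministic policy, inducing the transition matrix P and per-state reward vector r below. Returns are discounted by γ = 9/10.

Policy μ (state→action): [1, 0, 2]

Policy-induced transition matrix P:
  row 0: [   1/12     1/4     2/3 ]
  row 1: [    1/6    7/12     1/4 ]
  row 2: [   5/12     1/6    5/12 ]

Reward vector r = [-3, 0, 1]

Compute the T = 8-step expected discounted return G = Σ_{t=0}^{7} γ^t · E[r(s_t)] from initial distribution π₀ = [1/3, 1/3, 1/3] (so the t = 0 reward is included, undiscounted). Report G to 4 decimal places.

G = -2.1395

t=0: π = [0.3333, 0.3333, 0.3333], E[r] = -0.6667, γ^t·E[r] = -0.666667, running G = -0.666667
t=1: π = [0.2222, 0.3333, 0.4444], E[r] = -0.2222, γ^t·E[r] = -0.200000, running G = -0.866667
t=2: π = [0.2593, 0.3241, 0.4167], E[r] = -0.3611, γ^t·E[r] = -0.292500, running G = -1.159167
t=3: π = [0.2492, 0.3233, 0.4275], E[r] = -0.3202, γ^t·E[r] = -0.233438, running G = -1.392604
t=4: π = [0.2528, 0.3221, 0.4251], E[r] = -0.3332, γ^t·E[r] = -0.218616, running G = -1.611220
t=5: π = [0.2519, 0.3220, 0.4262], E[r] = -0.3295, γ^t·E[r] = -0.194542, running G = -1.805762
t=6: π = [0.2522, 0.3218, 0.4260], E[r] = -0.3307, γ^t·E[r] = -0.175737, running G = -1.981499
t=7: π = [0.2521, 0.3218, 0.4261], E[r] = -0.3303, γ^t·E[r] = -0.158001, running G = -2.139500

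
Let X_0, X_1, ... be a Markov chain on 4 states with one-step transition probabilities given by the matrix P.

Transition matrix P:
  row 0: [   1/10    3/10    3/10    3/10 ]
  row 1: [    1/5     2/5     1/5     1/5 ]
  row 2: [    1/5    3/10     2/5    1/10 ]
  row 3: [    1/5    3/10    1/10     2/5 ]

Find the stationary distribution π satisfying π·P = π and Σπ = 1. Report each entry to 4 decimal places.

Balance equations π_j = Σ_i π_i·P[i][j]:
  π_0 = 1/10·π_0 + 1/5·π_1 + 1/5·π_2 + 1/5·π_3
  π_1 = 3/10·π_0 + 2/5·π_1 + 3/10·π_2 + 3/10·π_3
  π_2 = 3/10·π_0 + 1/5·π_1 + 2/5·π_2 + 1/10·π_3
  normalize: π_0 + π_1 + π_2 + π_3 = 1
Solving the linear system gives exactly π = [2/11, 1/3, 8/33, 8/33].

π = [0.1818, 0.3333, 0.2424, 0.2424]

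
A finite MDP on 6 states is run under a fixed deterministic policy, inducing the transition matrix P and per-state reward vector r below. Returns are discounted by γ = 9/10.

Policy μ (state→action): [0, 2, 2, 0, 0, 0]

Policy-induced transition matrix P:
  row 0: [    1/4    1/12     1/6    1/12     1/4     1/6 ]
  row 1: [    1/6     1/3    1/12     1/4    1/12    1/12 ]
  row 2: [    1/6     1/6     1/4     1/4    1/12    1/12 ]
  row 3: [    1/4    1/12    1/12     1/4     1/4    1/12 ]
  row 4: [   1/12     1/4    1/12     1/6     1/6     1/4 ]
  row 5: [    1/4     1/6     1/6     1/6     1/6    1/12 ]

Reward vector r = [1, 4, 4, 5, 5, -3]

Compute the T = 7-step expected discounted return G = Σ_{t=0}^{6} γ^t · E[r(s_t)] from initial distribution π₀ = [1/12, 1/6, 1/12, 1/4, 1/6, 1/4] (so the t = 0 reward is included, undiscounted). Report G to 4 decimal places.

t=0: π = [0.0833, 0.1667, 0.0833, 0.2500, 0.1667, 0.2500], E[r] = 2.4167, γ^t·E[r] = 2.416667, running G = 2.416667
t=1: π = [0.2014, 0.1806, 0.1250, 0.2014, 0.1736, 0.1181], E[r] = 2.9444, γ^t·E[r] = 2.650000, running G = 5.066667
t=2: π = [0.1956, 0.1777, 0.1308, 0.1921, 0.1748, 0.1291], E[r] = 2.8767, γ^t·E[r] = 2.330156, running G = 7.396823
t=3: π = [0.1952, 0.1785, 0.1322, 0.1921, 0.1733, 0.1288], E[r] = 2.8785, γ^t·E[r] = 2.098441, running G = 9.495264
t=4: π = [0.1952, 0.1786, 0.1324, 0.1923, 0.1730, 0.1285], E[r] = 2.8803, γ^t·E[r] = 1.889784, running G = 11.385048
t=5: π = [0.1952, 0.1786, 0.1324, 0.1923, 0.1730, 0.1284], E[r] = 2.8805, γ^t·E[r] = 1.700931, running G = 13.085979
t=6: π = [0.1952, 0.1785, 0.1324, 0.1923, 0.1731, 0.1284], E[r] = 2.8805, γ^t·E[r] = 1.530831, running G = 14.616810

G = 14.6168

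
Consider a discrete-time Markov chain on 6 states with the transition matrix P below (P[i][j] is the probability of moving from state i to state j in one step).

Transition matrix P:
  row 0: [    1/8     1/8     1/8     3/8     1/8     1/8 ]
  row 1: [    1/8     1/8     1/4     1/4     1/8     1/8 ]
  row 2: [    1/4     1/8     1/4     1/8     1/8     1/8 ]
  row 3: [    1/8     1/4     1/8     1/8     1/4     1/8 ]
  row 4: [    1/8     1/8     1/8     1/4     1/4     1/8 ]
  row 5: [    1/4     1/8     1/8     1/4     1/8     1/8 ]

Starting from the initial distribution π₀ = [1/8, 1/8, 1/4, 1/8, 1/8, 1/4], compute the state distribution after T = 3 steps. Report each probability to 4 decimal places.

t=0: π = [0.1250, 0.1250, 0.2500, 0.1250, 0.1250, 0.2500]
t=1: π = [0.1875, 0.1406, 0.1719, 0.2188, 0.1563, 0.1250]
t=2: π = [0.1621, 0.1523, 0.1641, 0.2246, 0.1719, 0.1250]
t=3: π = [0.1611, 0.1531, 0.1646, 0.2217, 0.1746, 0.1250]

π = [0.1611, 0.1531, 0.1646, 0.2217, 0.1746, 0.1250]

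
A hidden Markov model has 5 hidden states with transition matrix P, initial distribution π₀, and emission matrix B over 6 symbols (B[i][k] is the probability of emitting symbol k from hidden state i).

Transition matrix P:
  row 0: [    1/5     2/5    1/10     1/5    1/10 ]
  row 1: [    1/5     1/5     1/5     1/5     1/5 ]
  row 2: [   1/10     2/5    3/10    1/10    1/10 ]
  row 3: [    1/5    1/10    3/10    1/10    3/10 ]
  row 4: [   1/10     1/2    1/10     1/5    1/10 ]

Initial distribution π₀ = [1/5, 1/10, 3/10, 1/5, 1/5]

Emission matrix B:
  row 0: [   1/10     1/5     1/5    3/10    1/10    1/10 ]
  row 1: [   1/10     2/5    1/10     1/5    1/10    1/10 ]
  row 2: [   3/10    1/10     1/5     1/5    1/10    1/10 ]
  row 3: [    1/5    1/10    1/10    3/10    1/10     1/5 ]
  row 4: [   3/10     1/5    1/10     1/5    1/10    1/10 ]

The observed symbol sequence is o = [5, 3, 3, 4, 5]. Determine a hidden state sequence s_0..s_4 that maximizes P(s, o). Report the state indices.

path = [3, 4, 1, 4, 1]

t=0: δ = [2.000e-02, 1.000e-02, 3.000e-02, 4.000e-02, 2.000e-02]  (obs o_0=5)
t=1: δ = [2.400e-03, 2.400e-03, 2.400e-03, 1.200e-03, 2.400e-03]  ψ = [3, 2, 3, 0, 3]  (obs o_1=3)
t=2: δ = [1.440e-04, 2.400e-04, 1.440e-04, 1.440e-04, 9.600e-05]  ψ = [0, 4, 2, 0, 1]  (obs o_2=3)
t=3: δ = [4.800e-06, 5.760e-06, 4.800e-06, 4.800e-06, 4.800e-06]  ψ = [1, 0, 1, 1, 1]  (obs o_3=4)
t=4: δ = [1.152e-07, 2.400e-07, 1.440e-07, 2.304e-07, 1.440e-07]  ψ = [1, 4, 2, 1, 3]  (obs o_4=5)
backtrack: best end state = 1; path = [3, 4, 1, 4, 1]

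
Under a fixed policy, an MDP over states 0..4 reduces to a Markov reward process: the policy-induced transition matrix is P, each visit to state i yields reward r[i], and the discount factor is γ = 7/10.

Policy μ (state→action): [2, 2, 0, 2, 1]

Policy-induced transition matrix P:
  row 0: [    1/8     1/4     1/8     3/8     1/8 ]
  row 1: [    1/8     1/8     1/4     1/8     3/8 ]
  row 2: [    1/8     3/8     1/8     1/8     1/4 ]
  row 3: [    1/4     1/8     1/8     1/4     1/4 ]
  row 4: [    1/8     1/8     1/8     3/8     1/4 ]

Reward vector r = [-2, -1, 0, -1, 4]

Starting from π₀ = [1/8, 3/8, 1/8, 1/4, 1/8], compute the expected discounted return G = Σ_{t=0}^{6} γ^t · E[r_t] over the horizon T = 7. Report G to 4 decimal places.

t=0: π = [0.1250, 0.3750, 0.1250, 0.2500, 0.1250], E[r] = -0.3750, γ^t·E[r] = -0.375000, running G = -0.375000
t=1: π = [0.1563, 0.1719, 0.1719, 0.2188, 0.2813], E[r] = 0.4219, γ^t·E[r] = 0.295313, running G = -0.079688
t=2: π = [0.1523, 0.1875, 0.1465, 0.2617, 0.2520], E[r] = 0.2539, γ^t·E[r] = 0.124414, running G = 0.044727
t=3: π = [0.1577, 0.1807, 0.1484, 0.2588, 0.2544], E[r] = 0.2627, γ^t·E[r] = 0.090104, running G = 0.134831
t=4: π = [0.1573, 0.1818, 0.1476, 0.2604, 0.2529], E[r] = 0.2546, γ^t·E[r] = 0.061124, running G = 0.195955
t=5: π = [0.1575, 0.1816, 0.1477, 0.2601, 0.2531], E[r] = 0.2555, γ^t·E[r] = 0.042938, running G = 0.238893
t=6: π = [0.1575, 0.1816, 0.1477, 0.2602, 0.2530], E[r] = 0.2552, γ^t·E[r] = 0.030023, running G = 0.268917

G = 0.2689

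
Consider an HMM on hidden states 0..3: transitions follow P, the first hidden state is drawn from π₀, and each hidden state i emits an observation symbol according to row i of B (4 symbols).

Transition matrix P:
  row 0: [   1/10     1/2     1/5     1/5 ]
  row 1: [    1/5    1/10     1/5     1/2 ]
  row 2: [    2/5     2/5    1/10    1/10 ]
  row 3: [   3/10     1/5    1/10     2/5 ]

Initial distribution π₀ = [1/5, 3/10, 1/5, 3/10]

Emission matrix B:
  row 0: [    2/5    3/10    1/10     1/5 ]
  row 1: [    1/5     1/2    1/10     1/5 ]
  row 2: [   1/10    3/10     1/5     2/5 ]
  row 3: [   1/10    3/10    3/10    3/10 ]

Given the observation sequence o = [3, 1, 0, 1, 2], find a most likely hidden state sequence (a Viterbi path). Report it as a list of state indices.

t=0: δ = [4.000e-02, 6.000e-02, 8.000e-02, 9.000e-02]  (obs o_0=3)
t=1: δ = [9.600e-03, 1.600e-02, 3.600e-03, 1.080e-02]  ψ = [2, 2, 1, 3]  (obs o_1=1)
t=2: δ = [1.296e-03, 9.600e-04, 3.200e-04, 8.000e-04]  ψ = [3, 0, 1, 1]  (obs o_2=0)
t=3: δ = [7.200e-05, 3.240e-04, 7.776e-05, 1.440e-04]  ψ = [3, 0, 0, 1]  (obs o_3=1)
t=4: δ = [6.480e-06, 3.600e-06, 1.296e-05, 4.860e-05]  ψ = [1, 0, 1, 1]  (obs o_4=2)
backtrack: best end state = 3; path = [3, 3, 0, 1, 3]

path = [3, 3, 0, 1, 3]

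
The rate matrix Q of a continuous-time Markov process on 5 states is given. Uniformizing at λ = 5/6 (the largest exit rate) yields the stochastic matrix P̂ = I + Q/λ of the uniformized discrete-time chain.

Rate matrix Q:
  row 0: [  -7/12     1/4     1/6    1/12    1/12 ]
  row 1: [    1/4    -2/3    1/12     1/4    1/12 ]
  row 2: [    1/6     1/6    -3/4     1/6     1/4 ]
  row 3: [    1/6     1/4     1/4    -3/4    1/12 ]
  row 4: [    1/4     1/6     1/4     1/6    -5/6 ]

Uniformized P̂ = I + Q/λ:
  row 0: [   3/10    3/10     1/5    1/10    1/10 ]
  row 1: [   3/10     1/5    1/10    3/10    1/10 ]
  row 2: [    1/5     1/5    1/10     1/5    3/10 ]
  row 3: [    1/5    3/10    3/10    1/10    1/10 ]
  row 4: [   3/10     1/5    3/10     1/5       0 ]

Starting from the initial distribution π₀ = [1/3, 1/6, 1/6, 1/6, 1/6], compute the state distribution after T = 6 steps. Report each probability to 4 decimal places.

π = [0.2632, 0.2443, 0.1873, 0.1801, 0.1250]

t=0: π = [0.3333, 0.1667, 0.1667, 0.1667, 0.1667]
t=1: π = [0.2667, 0.2500, 0.2000, 0.1667, 0.1167]
t=2: π = [0.2633, 0.2433, 0.1833, 0.1817, 0.1283]
t=3: π = [0.2635, 0.2445, 0.1883, 0.1798, 0.1238]
t=4: π = [0.2632, 0.2443, 0.1871, 0.1801, 0.1253]
t=5: π = [0.2633, 0.2443, 0.1874, 0.1801, 0.1249]
t=6: π = [0.2632, 0.2443, 0.1873, 0.1801, 0.1250]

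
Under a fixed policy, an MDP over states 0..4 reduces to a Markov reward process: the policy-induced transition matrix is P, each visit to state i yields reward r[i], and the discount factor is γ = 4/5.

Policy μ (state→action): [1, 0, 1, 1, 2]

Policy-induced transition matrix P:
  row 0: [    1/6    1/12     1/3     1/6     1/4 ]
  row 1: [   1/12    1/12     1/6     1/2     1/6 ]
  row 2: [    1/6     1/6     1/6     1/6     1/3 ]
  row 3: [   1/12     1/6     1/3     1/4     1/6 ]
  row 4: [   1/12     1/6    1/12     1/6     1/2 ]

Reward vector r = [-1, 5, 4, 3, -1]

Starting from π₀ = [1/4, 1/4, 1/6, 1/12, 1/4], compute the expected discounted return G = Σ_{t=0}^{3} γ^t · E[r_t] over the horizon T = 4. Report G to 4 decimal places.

G = 5.1789

t=0: π = [0.2500, 0.2500, 0.1667, 0.0833, 0.2500], E[r] = 1.6667, γ^t·E[r] = 1.666667, running G = 1.666667
t=1: π = [0.1181, 0.1250, 0.2014, 0.2569, 0.2986], E[r] = 1.7847, γ^t·E[r] = 1.427778, running G = 3.094444
t=2: π = [0.1100, 0.1464, 0.2043, 0.2297, 0.3096], E[r] = 1.8189, γ^t·E[r] = 1.164074, running G = 4.258519
t=3: π = [0.1095, 0.1453, 0.1975, 0.2346, 0.3131], E[r] = 1.7977, γ^t·E[r] = 0.920420, running G = 5.178938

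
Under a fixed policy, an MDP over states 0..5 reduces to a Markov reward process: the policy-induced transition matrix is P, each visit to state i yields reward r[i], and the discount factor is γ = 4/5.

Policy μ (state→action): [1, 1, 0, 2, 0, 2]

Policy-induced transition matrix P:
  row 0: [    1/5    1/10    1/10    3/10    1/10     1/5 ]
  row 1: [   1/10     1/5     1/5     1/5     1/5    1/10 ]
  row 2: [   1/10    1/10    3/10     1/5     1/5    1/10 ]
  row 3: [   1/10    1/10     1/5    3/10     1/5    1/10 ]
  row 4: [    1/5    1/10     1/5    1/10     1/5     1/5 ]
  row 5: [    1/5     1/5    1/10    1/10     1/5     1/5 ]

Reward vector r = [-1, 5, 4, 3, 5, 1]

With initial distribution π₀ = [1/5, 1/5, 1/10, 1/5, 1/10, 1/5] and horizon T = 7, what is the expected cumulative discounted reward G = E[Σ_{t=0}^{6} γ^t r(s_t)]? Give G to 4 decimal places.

G = 11.1238

t=0: π = [0.2000, 0.2000, 0.1000, 0.2000, 0.1000, 0.2000], E[r] = 2.5000, γ^t·E[r] = 2.500000, running G = 2.500000
t=1: π = [0.1500, 0.1400, 0.1700, 0.2100, 0.1800, 0.1500], E[r] = 2.9100, γ^t·E[r] = 2.328000, running G = 4.828000
t=2: π = [0.1480, 0.1290, 0.1870, 0.2030, 0.1850, 0.1480], E[r] = 2.9270, γ^t·E[r] = 1.873280, running G = 6.701280
t=3: π = [0.1481, 0.1277, 0.1891, 0.2018, 0.1852, 0.1481], E[r] = 2.9263, γ^t·E[r] = 1.498266, running G = 8.199546
t=4: π = [0.1481, 0.1276, 0.1893, 0.2017, 0.1852, 0.1481], E[r] = 2.9260, γ^t·E[r] = 1.198486, running G = 9.398031
t=5: π = [0.1481, 0.1276, 0.1893, 0.2016, 0.1852, 0.1481], E[r] = 2.9259, γ^t·E[r] = 0.958770, running G = 10.356801
t=6: π = [0.1481, 0.1276, 0.1893, 0.2016, 0.1852, 0.1481], E[r] = 2.9259, γ^t·E[r] = 0.767014, running G = 11.123816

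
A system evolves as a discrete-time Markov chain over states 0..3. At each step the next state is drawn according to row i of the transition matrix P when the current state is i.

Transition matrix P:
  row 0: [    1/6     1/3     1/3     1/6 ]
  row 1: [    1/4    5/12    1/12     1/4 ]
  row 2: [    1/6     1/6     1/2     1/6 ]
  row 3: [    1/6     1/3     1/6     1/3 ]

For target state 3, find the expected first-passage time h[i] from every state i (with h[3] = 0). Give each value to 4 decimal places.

First-step conditioning: h[3] = 0; for i ≠ 3, h[i] = 1 + Σ_k P[i][k]·h[k].
  h[0] = 1 + 1/6·h[0] + 1/3·h[1] + 1/3·h[2]
  h[1] = 1 + 1/4·h[0] + 5/12·h[1] + 1/12·h[2]
  h[2] = 1 + 1/6·h[0] + 1/6·h[1] + 1/2·h[2]
Solving the 3×3 linear system over states ≠ 3 gives exactly h = [26/5, 47/10, 53/10, 0] (h[3] = 0 is the target).

h = [5.2000, 4.7000, 5.3000, 0.0000]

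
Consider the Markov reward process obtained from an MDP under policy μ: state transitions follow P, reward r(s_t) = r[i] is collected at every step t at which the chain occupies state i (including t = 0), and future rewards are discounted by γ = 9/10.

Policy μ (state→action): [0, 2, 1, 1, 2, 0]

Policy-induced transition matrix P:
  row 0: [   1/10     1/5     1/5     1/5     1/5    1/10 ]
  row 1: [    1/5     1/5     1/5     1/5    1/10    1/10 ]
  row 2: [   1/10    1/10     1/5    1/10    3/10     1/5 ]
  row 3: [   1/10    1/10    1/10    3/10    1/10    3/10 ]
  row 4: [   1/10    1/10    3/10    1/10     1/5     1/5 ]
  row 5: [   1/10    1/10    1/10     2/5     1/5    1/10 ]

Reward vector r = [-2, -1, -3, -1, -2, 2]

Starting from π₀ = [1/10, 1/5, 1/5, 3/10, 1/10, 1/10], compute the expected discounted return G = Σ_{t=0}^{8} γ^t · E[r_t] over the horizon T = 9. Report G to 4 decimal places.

t=0: π = [0.1000, 0.2000, 0.2000, 0.3000, 0.1000, 0.1000], E[r] = -1.3000, γ^t·E[r] = -1.300000, running G = -1.300000
t=1: π = [0.1200, 0.1300, 0.1700, 0.2200, 0.1700, 0.1900], E[r] = -1.0600, γ^t·E[r] = -0.954000, running G = -2.254000
t=2: π = [0.1130, 0.1250, 0.1760, 0.2260, 0.1820, 0.1780], E[r] = -1.1130, γ^t·E[r] = -0.901530, running G = -3.155530
t=3: π = [0.1125, 0.1238, 0.1778, 0.2224, 0.1825, 0.1810], E[r] = -1.1076, γ^t·E[r] = -0.807440, running G = -3.962970
t=4: π = [0.1124, 0.1236, 0.1779, 0.2224, 0.1832, 0.1805], E[r] = -1.1098, γ^t·E[r] = -0.728159, running G = -4.691130
t=5: π = [0.1124, 0.1236, 0.1780, 0.2222, 0.1832, 0.1806], E[r] = -1.1098, γ^t·E[r] = -0.655344, running G = -5.346474
t=6: π = [0.1124, 0.1236, 0.1780, 0.2222, 0.1832, 0.1806], E[r] = -1.1099, γ^t·E[r] = -0.589871, running G = -5.936345
t=7: π = [0.1124, 0.1236, 0.1780, 0.2222, 0.1832, 0.1806], E[r] = -1.1100, γ^t·E[r] = -0.530890, running G = -6.467235
t=8: π = [0.1124, 0.1236, 0.1780, 0.2222, 0.1832, 0.1806], E[r] = -1.1100, γ^t·E[r] = -0.477804, running G = -6.945039

G = -6.9450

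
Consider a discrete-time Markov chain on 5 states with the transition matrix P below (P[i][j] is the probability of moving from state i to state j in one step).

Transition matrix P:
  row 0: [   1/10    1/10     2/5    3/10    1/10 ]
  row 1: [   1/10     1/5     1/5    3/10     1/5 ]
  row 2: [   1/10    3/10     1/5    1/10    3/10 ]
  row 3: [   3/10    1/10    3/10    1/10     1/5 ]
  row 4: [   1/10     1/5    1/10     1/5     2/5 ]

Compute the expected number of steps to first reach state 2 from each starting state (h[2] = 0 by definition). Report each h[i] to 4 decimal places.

h = [3.4305, 4.3645, 0.0000, 3.8451, 4.9749]

First-step conditioning: h[2] = 0; for i ≠ 2, h[i] = 1 + Σ_k P[i][k]·h[k].
  h[0] = 1 + 1/10·h[0] + 1/10·h[1] + 3/10·h[3] + 1/10·h[4]
  h[1] = 1 + 1/10·h[0] + 1/5·h[1] + 3/10·h[3] + 1/5·h[4]
  h[3] = 1 + 3/10·h[0] + 1/10·h[1] + 1/10·h[3] + 1/5·h[4]
  h[4] = 1 + 1/10·h[0] + 1/5·h[1] + 1/5·h[3] + 2/5·h[4]
Solving the 4×4 linear system over states ≠ 2 gives exactly h = [1506/439, 1916/439, 0, 1688/439, 2184/439] (h[2] = 0 is the target).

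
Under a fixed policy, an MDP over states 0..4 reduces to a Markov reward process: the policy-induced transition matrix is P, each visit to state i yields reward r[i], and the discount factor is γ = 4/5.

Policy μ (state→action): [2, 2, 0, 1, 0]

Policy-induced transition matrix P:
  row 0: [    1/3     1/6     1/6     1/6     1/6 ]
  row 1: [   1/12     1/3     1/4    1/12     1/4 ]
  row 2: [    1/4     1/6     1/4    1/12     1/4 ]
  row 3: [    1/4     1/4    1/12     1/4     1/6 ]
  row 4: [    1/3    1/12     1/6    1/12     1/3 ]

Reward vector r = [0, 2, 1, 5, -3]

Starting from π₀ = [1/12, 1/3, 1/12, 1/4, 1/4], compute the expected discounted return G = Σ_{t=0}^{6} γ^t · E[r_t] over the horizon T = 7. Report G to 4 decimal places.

G = 2.7228

t=0: π = [0.0833, 0.3333, 0.0833, 0.2500, 0.2500], E[r] = 1.2500, γ^t·E[r] = 1.250000, running G = 1.250000
t=1: π = [0.2222, 0.2222, 0.1806, 0.1319, 0.2431], E[r] = 0.5556, γ^t·E[r] = 0.444444, running G = 1.694444
t=2: π = [0.2517, 0.1944, 0.1892, 0.1238, 0.2407], E[r] = 0.4751, γ^t·E[r] = 0.304074, running G = 1.998519
t=3: π = [0.2586, 0.1893, 0.1883, 0.1250, 0.2388], E[r] = 0.4755, γ^t·E[r] = 0.243432, running G = 2.241951
t=4: π = [0.2599, 0.1887, 0.1877, 0.1257, 0.2379], E[r] = 0.4800, γ^t·E[r] = 0.196593, running G = 2.438543
t=5: π = [0.2600, 0.1888, 0.1876, 0.1259, 0.2377], E[r] = 0.4817, γ^t·E[r] = 0.157856, running G = 2.596399
t=6: π = [0.2600, 0.1888, 0.1875, 0.1260, 0.2376], E[r] = 0.4822, γ^t·E[r] = 0.126406, running G = 2.722805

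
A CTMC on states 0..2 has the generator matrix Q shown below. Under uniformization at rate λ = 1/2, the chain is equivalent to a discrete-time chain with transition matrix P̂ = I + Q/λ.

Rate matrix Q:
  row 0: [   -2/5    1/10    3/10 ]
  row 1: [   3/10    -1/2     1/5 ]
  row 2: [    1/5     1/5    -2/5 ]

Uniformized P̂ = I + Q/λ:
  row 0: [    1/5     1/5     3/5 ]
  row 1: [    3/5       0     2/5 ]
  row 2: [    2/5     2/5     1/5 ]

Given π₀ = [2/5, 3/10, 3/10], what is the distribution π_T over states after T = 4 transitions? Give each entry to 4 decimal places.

t=0: π = [0.4000, 0.3000, 0.3000]
t=1: π = [0.3800, 0.2000, 0.4200]
t=2: π = [0.3640, 0.2440, 0.3920]
t=3: π = [0.3760, 0.2296, 0.3944]
t=4: π = [0.3707, 0.2330, 0.3963]

π = [0.3707, 0.2330, 0.3963]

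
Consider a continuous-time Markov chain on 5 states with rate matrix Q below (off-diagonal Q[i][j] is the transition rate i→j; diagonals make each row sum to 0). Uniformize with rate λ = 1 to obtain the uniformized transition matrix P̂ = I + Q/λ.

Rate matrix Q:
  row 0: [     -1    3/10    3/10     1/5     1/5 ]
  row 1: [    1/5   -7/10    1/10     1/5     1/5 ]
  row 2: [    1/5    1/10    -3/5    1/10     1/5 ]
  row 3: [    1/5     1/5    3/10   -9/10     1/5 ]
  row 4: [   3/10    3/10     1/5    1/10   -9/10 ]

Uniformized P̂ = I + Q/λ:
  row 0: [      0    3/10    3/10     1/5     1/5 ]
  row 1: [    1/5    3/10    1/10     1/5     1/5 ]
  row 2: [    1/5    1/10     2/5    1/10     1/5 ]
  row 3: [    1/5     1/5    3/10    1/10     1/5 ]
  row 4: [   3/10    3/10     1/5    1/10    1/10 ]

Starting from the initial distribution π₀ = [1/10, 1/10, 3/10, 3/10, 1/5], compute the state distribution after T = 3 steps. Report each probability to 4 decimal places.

π = [0.1826, 0.2321, 0.2627, 0.1408, 0.1818]

t=0: π = [0.1000, 0.1000, 0.3000, 0.3000, 0.2000]
t=1: π = [0.2000, 0.2100, 0.2900, 0.1200, 0.1800]
t=2: π = [0.1780, 0.2300, 0.2690, 0.1410, 0.1820]
t=3: π = [0.1826, 0.2321, 0.2627, 0.1408, 0.1818]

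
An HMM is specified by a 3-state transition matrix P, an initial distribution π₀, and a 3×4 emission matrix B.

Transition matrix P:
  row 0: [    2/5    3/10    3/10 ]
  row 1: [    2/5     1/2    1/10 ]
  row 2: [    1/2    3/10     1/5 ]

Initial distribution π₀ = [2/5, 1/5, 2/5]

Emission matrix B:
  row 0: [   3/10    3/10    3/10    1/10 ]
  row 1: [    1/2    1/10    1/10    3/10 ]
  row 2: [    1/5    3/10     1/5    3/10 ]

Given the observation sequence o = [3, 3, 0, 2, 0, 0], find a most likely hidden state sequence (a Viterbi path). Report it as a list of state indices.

t=0: δ = [4.000e-02, 6.000e-02, 1.200e-01]  (obs o_0=3)
t=1: δ = [6.000e-03, 1.080e-02, 7.200e-03]  ψ = [2, 2, 2]  (obs o_1=3)
t=2: δ = [1.296e-03, 2.700e-03, 3.600e-04]  ψ = [1, 1, 0]  (obs o_2=0)
t=3: δ = [3.240e-04, 1.350e-04, 7.776e-05]  ψ = [1, 1, 0]  (obs o_3=2)
t=4: δ = [3.888e-05, 4.860e-05, 1.944e-05]  ψ = [0, 0, 0]  (obs o_4=0)
t=5: δ = [5.832e-06, 1.215e-05, 2.333e-06]  ψ = [1, 1, 0]  (obs o_5=0)
backtrack: best end state = 1; path = [2, 1, 1, 0, 1, 1]

path = [2, 1, 1, 0, 1, 1]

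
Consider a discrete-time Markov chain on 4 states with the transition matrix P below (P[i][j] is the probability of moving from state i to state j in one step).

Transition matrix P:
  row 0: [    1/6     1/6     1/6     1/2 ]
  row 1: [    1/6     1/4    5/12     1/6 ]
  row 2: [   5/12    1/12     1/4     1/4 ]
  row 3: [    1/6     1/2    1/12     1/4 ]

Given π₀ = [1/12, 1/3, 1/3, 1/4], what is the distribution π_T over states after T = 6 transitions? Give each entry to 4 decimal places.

π = [0.2238, 0.2642, 0.2282, 0.2839]

t=0: π = [0.0833, 0.3333, 0.3333, 0.2500]
t=1: π = [0.2500, 0.2500, 0.2569, 0.2431]
t=2: π = [0.2309, 0.2471, 0.2303, 0.2917]
t=3: π = [0.2242, 0.2653, 0.2233, 0.2871]
t=4: π = [0.2225, 0.2659, 0.2277, 0.2840]
t=5: π = [0.2236, 0.2645, 0.2284, 0.2835]
t=6: π = [0.2238, 0.2642, 0.2282, 0.2839]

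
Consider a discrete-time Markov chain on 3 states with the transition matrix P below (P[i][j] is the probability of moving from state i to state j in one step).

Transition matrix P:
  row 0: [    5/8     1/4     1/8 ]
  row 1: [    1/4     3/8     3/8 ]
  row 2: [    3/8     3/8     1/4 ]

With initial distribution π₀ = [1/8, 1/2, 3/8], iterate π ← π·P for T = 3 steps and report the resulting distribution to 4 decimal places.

t=0: π = [0.1250, 0.5000, 0.3750]
t=1: π = [0.3438, 0.3594, 0.2969]
t=2: π = [0.4160, 0.3320, 0.2520]
t=3: π = [0.4375, 0.3230, 0.2395]

π = [0.4375, 0.3230, 0.2395]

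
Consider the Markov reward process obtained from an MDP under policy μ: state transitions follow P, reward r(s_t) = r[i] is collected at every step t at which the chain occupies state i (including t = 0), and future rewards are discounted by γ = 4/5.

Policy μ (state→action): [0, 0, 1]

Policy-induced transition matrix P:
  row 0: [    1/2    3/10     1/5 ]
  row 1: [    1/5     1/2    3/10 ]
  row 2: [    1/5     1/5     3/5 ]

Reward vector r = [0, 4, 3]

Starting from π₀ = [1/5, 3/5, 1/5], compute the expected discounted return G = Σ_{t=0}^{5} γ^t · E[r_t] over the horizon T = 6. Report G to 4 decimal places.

t=0: π = [0.2000, 0.6000, 0.2000], E[r] = 3.0000, γ^t·E[r] = 3.000000, running G = 3.000000
t=1: π = [0.2600, 0.4000, 0.3400], E[r] = 2.6200, γ^t·E[r] = 2.096000, running G = 5.096000
t=2: π = [0.2780, 0.3460, 0.3760], E[r] = 2.5120, γ^t·E[r] = 1.607680, running G = 6.703680
t=3: π = [0.2834, 0.3316, 0.3850], E[r] = 2.4814, γ^t·E[r] = 1.270477, running G = 7.974157
t=4: π = [0.2850, 0.3278, 0.3872], E[r] = 2.4728, γ^t·E[r] = 1.012842, running G = 8.986999
t=5: π = [0.2855, 0.3268, 0.3876], E[r] = 2.4703, γ^t·E[r] = 0.809478, running G = 9.796477

G = 9.7965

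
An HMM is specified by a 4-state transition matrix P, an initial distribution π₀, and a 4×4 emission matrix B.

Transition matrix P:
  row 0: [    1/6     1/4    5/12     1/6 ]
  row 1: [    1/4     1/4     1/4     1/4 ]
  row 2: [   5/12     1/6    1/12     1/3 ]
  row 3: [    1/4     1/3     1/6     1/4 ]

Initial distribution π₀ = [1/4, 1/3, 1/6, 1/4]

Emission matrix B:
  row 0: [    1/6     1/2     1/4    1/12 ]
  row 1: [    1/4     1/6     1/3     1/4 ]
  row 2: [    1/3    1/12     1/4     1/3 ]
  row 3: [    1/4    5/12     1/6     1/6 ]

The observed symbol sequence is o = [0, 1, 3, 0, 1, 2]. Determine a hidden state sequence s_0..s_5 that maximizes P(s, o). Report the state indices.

t=0: δ = [4.167e-02, 8.333e-02, 5.556e-02, 6.250e-02]  (obs o_0=0)
t=1: δ = [1.157e-02, 3.472e-03, 1.736e-03, 8.681e-03]  ψ = [2, 1, 1, 1]  (obs o_1=1)
t=2: δ = [1.808e-04, 7.234e-04, 1.608e-03, 3.617e-04]  ψ = [3, 0, 0, 3]  (obs o_2=3)
t=3: δ = [1.116e-04, 6.698e-05, 6.028e-05, 1.340e-04]  ψ = [2, 2, 1, 2]  (obs o_3=0)
t=4: δ = [1.674e-05, 7.442e-06, 3.876e-06, 1.395e-05]  ψ = [3, 3, 0, 3]  (obs o_4=1)
t=5: δ = [8.721e-07, 1.550e-06, 1.744e-06, 5.814e-07]  ψ = [3, 3, 0, 3]  (obs o_5=2)
backtrack: best end state = 2; path = [2, 0, 2, 3, 0, 2]

path = [2, 0, 2, 3, 0, 2]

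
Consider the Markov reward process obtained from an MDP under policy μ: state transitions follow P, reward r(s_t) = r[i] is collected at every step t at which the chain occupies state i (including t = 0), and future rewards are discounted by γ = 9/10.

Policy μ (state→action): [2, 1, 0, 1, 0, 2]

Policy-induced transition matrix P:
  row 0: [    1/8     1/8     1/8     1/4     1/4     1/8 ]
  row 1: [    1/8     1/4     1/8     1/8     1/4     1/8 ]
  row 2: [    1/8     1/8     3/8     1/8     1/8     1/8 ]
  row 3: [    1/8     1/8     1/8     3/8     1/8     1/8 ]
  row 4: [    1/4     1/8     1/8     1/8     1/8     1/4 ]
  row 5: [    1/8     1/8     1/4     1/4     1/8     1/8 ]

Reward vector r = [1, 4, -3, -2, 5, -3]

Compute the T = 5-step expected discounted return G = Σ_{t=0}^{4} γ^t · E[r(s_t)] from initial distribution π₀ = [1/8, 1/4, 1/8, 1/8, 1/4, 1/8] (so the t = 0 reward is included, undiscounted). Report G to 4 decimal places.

t=0: π = [0.1250, 0.2500, 0.1250, 0.1250, 0.2500, 0.1250], E[r] = 1.3750, γ^t·E[r] = 1.375000, running G = 1.375000
t=1: π = [0.1563, 0.1563, 0.1719, 0.1875, 0.1719, 0.1563], E[r] = 0.2813, γ^t·E[r] = 0.253125, running G = 1.628125
t=2: π = [0.1465, 0.1445, 0.1875, 0.2109, 0.1641, 0.1465], E[r] = 0.1211, γ^t·E[r] = 0.098086, running G = 1.726211
t=3: π = [0.1455, 0.1431, 0.1902, 0.2144, 0.1614, 0.1455], E[r] = 0.0889, γ^t·E[r] = 0.064784, running G = 1.790995
t=4: π = [0.1452, 0.1429, 0.1907, 0.2150, 0.1611, 0.1452], E[r] = 0.0844, γ^t·E[r] = 0.055382, running G = 1.846378

G = 1.8464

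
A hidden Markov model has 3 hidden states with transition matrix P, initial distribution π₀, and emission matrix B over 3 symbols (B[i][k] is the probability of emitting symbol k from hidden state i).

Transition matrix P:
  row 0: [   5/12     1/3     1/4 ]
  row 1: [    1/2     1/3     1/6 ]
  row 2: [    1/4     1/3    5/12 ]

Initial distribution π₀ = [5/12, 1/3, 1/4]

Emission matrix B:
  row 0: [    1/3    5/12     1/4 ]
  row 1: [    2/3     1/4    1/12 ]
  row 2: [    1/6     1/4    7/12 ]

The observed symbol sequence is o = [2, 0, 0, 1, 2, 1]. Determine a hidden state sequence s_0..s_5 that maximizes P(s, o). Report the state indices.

path = [2, 1, 1, 0, 0, 0]

t=0: δ = [1.042e-01, 2.778e-02, 1.458e-01]  (obs o_0=2)
t=1: δ = [1.447e-02, 3.241e-02, 1.013e-02]  ψ = [0, 2, 2]  (obs o_1=0)
t=2: δ = [5.401e-03, 7.202e-03, 9.002e-04]  ψ = [1, 1, 1]  (obs o_2=0)
t=3: δ = [1.500e-03, 6.001e-04, 3.376e-04]  ψ = [1, 1, 0]  (obs o_3=1)
t=4: δ = [1.563e-04, 4.168e-05, 2.188e-04]  ψ = [0, 0, 0]  (obs o_4=2)
t=5: δ = [2.713e-05, 1.823e-05, 2.279e-05]  ψ = [0, 2, 2]  (obs o_5=1)
backtrack: best end state = 0; path = [2, 1, 1, 0, 0, 0]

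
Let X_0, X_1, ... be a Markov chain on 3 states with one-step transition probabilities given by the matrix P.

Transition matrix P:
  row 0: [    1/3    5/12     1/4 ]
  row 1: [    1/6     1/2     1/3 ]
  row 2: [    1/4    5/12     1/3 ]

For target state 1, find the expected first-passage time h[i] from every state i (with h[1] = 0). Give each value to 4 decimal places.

First-step conditioning: h[1] = 0; for i ≠ 1, h[i] = 1 + Σ_k P[i][k]·h[k].
  h[0] = 1 + 1/3·h[0] + 1/4·h[2]
  h[2] = 1 + 1/4·h[0] + 1/3·h[2]
Solving the 2×2 linear system over states ≠ 1 gives exactly h = [12/5, 0, 12/5] (h[1] = 0 is the target).

h = [2.4000, 0.0000, 2.4000]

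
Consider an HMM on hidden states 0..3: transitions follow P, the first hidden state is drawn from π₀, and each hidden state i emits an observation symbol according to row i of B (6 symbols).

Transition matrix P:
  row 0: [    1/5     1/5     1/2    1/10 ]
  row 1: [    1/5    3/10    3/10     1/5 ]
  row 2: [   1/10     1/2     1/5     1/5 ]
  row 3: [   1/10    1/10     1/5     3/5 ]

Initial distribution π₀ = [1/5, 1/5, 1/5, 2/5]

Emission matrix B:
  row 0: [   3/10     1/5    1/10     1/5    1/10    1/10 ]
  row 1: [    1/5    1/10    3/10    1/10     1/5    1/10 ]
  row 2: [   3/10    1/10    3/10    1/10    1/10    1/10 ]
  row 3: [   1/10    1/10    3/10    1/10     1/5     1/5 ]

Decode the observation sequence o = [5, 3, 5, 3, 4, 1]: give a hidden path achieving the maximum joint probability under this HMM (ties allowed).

t=0: δ = [2.000e-02, 2.000e-02, 2.000e-02, 8.000e-02]  (obs o_0=5)
t=1: δ = [1.600e-03, 1.000e-03, 1.600e-03, 4.800e-03]  ψ = [3, 2, 3, 3]  (obs o_1=3)
t=2: δ = [4.800e-05, 8.000e-05, 9.600e-05, 5.760e-04]  ψ = [3, 2, 3, 3]  (obs o_2=5)
t=3: δ = [1.152e-05, 5.760e-06, 1.152e-05, 3.456e-05]  ψ = [3, 3, 3, 3]  (obs o_3=3)
t=4: δ = [3.456e-07, 1.152e-06, 6.912e-07, 4.147e-06]  ψ = [3, 2, 3, 3]  (obs o_4=4)
t=5: δ = [8.294e-08, 4.147e-08, 8.294e-08, 2.488e-07]  ψ = [3, 3, 3, 3]  (obs o_5=1)
backtrack: best end state = 3; path = [3, 3, 3, 3, 3, 3]

path = [3, 3, 3, 3, 3, 3]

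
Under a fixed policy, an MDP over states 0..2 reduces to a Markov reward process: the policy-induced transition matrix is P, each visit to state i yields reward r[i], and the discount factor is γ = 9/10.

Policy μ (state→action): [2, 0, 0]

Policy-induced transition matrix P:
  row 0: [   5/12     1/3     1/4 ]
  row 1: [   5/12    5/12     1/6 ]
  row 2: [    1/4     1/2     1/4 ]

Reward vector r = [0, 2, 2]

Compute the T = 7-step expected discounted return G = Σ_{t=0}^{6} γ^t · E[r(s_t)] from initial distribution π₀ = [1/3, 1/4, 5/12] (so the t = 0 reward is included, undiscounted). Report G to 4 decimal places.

G = 6.6204

t=0: π = [0.3333, 0.2500, 0.4167], E[r] = 1.3333, γ^t·E[r] = 1.333333, running G = 1.333333
t=1: π = [0.3472, 0.4236, 0.2292], E[r] = 1.3056, γ^t·E[r] = 1.175000, running G = 2.508333
t=2: π = [0.3785, 0.4068, 0.2147], E[r] = 1.2431, γ^t·E[r] = 1.006875, running G = 3.515208
t=3: π = [0.3809, 0.4030, 0.2161], E[r] = 1.2382, γ^t·E[r] = 0.902672, running G = 4.417880
t=4: π = [0.3807, 0.4029, 0.2164], E[r] = 1.2387, γ^t·E[r] = 0.812711, running G = 5.230591
t=5: π = [0.3806, 0.4030, 0.2164], E[r] = 1.2388, γ^t·E[r] = 0.731502, running G = 5.962093
t=6: π = [0.3806, 0.4030, 0.2164], E[r] = 1.2388, γ^t·E[r] = 0.658353, running G = 6.620446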